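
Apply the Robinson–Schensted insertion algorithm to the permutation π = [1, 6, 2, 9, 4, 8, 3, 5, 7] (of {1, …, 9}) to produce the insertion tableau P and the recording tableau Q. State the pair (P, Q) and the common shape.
P = [1, 2, 3, 5, 7] / [4, 8] / [6, 9];  Q = [1, 2, 4, 6, 9] / [3, 5] / [7, 8];  common shape = (5, 2, 2)

Row-insert the values π_1, π_2, … into P one at a time, bumping the leftmost entry strictly greater than the inserted value down to the next row. The recording tableau Q records, in position (i, j), the step at which that cell was added to P.
  Insert 1 (step 1): P = [1];  Q = [1]
  Insert 6 (step 2): P = [1, 6];  Q = [1, 2]
  Insert 2 (step 3): P = [1, 2] / [6];  Q = [1, 2] / [3]
  Insert 9 (step 4): P = [1, 2, 9] / [6];  Q = [1, 2, 4] / [3]
  Insert 4 (step 5): P = [1, 2, 4] / [6, 9];  Q = [1, 2, 4] / [3, 5]
  Insert 8 (step 6): P = [1, 2, 4, 8] / [6, 9];  Q = [1, 2, 4, 6] / [3, 5]
  Insert 3 (step 7): P = [1, 2, 3, 8] / [4, 9] / [6];  Q = [1, 2, 4, 6] / [3, 5] / [7]
  Insert 5 (step 8): P = [1, 2, 3, 5] / [4, 8] / [6, 9];  Q = [1, 2, 4, 6] / [3, 5] / [7, 8]
  Insert 7 (step 9): P = [1, 2, 3, 5, 7] / [4, 8] / [6, 9];  Q = [1, 2, 4, 6, 9] / [3, 5] / [7, 8]
Final shape: (5, 2, 2).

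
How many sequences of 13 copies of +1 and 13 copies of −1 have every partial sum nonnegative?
C_13 = 742900

These ballot sequences are counted by the Catalan number C_n = (1/(n + 1)) · C(2n, n). For n = 13: C_13 = (1/14) · C(26, 13) = 10400600/14 = 742900.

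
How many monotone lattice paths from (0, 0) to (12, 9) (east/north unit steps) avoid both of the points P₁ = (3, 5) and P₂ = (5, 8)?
Number of paths = 248074

Inclusion–exclusion. Total paths: C(21, 12) = 293930. Through P₁: C(8, 3)·C(13, 9) = 40040. Through P₂: C(13, 5)·C(8, 7) = 10296. Since P₁ is strictly southwest of P₂, a monotone path through both must visit P₁ then P₂; paths through both = C(8, 3)·C(5, 2)·C(8, 7) = 4480. Avoid both = 293930 − 40040 − 10296 + 4480 = 248074.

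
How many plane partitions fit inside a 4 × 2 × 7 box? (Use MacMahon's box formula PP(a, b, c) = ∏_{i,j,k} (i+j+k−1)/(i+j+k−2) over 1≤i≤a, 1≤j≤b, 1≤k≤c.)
PP(4, 2, 7) = 32670

Evaluate the triple product over i = 1..4, j = 1..2, k = 1..7. The factors are (2/1) · (3/2) · (4/3) · (5/4) · (6/5) · (7/6) · (8/7) · (3/2) · … (56 factors total). The numerators and denominators telescope so the product is an integer; carrying out the multiplication exactly gives PP(4, 2, 7) = 32670.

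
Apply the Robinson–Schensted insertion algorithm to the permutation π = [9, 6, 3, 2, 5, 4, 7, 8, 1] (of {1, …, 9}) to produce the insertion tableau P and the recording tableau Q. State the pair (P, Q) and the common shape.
P = [1, 4, 7, 8] / [2, 5] / [3] / [6] / [9];  Q = [1, 5, 7, 8] / [2, 6] / [3] / [4] / [9];  common shape = (4, 2, 1, 1, 1)

Row-insert the values π_1, π_2, … into P one at a time, bumping the leftmost entry strictly greater than the inserted value down to the next row. The recording tableau Q records, in position (i, j), the step at which that cell was added to P.
  Insert 9 (step 1): P = [9];  Q = [1]
  Insert 6 (step 2): P = [6] / [9];  Q = [1] / [2]
  Insert 3 (step 3): P = [3] / [6] / [9];  Q = [1] / [2] / [3]
  Insert 2 (step 4): P = [2] / [3] / [6] / [9];  Q = [1] / [2] / [3] / [4]
  Insert 5 (step 5): P = [2, 5] / [3] / [6] / [9];  Q = [1, 5] / [2] / [3] / [4]
  Insert 4 (step 6): P = [2, 4] / [3, 5] / [6] / [9];  Q = [1, 5] / [2, 6] / [3] / [4]
  Insert 7 (step 7): P = [2, 4, 7] / [3, 5] / [6] / [9];  Q = [1, 5, 7] / [2, 6] / [3] / [4]
  Insert 8 (step 8): P = [2, 4, 7, 8] / [3, 5] / [6] / [9];  Q = [1, 5, 7, 8] / [2, 6] / [3] / [4]
  Insert 1 (step 9): P = [1, 4, 7, 8] / [2, 5] / [3] / [6] / [9];  Q = [1, 5, 7, 8] / [2, 6] / [3] / [4] / [9]
Final shape: (4, 2, 1, 1, 1).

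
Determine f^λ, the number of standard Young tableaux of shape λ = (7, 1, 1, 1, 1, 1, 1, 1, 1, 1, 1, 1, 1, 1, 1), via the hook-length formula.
# SYT of shape (7, 1, 1, 1, 1, 1, 1, 1, 1, 1, 1, 1, 1, 1, 1) = 38760

Hook-length formula: f^λ = n! / Π hook(c), product over all cells c of the Young diagram. For λ = (7, 1, 1, 1, 1, 1, 1, 1, 1, 1, 1, 1, 1, 1, 1), n = 21 boxes. Hook lengths by row (left-to-right, top-to-bottom): [21, 6, 5, 4, 3, 2, 1]; [14]; [13]; [12]; [11]; [10]; [9]; [8]; [7]; [6]; [5]; [4]; [3]; [2]; [1]. Product of hooks = 1318135762944000. So f^λ = 21! / 1318135762944000 = 51090942171709440000 / 1318135762944000 = 38760.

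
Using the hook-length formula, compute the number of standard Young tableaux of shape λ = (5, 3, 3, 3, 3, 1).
# SYT of shape (5, 3, 3, 3, 3, 1) = 2362932

Hook-length formula: f^λ = n! / Π hook(c), product over all cells c of the Young diagram. For λ = (5, 3, 3, 3, 3, 1), n = 18 boxes. Hook lengths by row (left-to-right, top-to-bottom): [10, 8, 7, 2, 1]; [7, 5, 4]; [6, 4, 3]; [5, 3, 2]; [4, 2, 1]; [1]. Product of hooks = 2709504000. So f^λ = 18! / 2709504000 = 6402373705728000 / 2709504000 = 2362932.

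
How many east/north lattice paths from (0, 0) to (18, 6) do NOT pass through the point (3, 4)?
Number of paths = 129836

Total paths from (0, 0) to (18, 6): C(24, 18) = 134596. Paths through (3, 4): (paths (0, 0) → (3, 4)) × (paths (3, 4) → (18, 6)) = C(7, 3) · C(17, 15) = 35 · 136 = 4760. Avoidance count = 134596 − 4760 = 129836.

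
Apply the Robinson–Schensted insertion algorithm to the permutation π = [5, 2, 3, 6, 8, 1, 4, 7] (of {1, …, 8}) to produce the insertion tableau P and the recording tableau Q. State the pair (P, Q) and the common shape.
P = [1, 3, 4, 7] / [2, 6, 8] / [5];  Q = [1, 3, 4, 5] / [2, 7, 8] / [6];  common shape = (4, 3, 1)

Row-insert the values π_1, π_2, … into P one at a time, bumping the leftmost entry strictly greater than the inserted value down to the next row. The recording tableau Q records, in position (i, j), the step at which that cell was added to P.
  Insert 5 (step 1): P = [5];  Q = [1]
  Insert 2 (step 2): P = [2] / [5];  Q = [1] / [2]
  Insert 3 (step 3): P = [2, 3] / [5];  Q = [1, 3] / [2]
  Insert 6 (step 4): P = [2, 3, 6] / [5];  Q = [1, 3, 4] / [2]
  Insert 8 (step 5): P = [2, 3, 6, 8] / [5];  Q = [1, 3, 4, 5] / [2]
  Insert 1 (step 6): P = [1, 3, 6, 8] / [2] / [5];  Q = [1, 3, 4, 5] / [2] / [6]
  Insert 4 (step 7): P = [1, 3, 4, 8] / [2, 6] / [5];  Q = [1, 3, 4, 5] / [2, 7] / [6]
  Insert 7 (step 8): P = [1, 3, 4, 7] / [2, 6, 8] / [5];  Q = [1, 3, 4, 5] / [2, 7, 8] / [6]
Final shape: (4, 3, 1).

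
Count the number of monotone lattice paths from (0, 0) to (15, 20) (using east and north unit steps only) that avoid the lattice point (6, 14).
Number of paths = 3053949360

Total paths from (0, 0) to (15, 20): C(35, 15) = 3247943160. Paths through (6, 14): (paths (0, 0) → (6, 14)) × (paths (6, 14) → (15, 20)) = C(20, 6) · C(15, 9) = 38760 · 5005 = 193993800. Avoidance count = 3247943160 − 193993800 = 3053949360.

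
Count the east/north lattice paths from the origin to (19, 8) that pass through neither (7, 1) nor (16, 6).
Number of paths = 1231001

Inclusion–exclusion. Total paths: C(27, 19) = 2220075. Through P₁: C(8, 7)·C(19, 12) = 403104. Through P₂: C(22, 16)·C(5, 3) = 746130. Since P₁ is strictly southwest of P₂, a monotone path through both must visit P₁ then P₂; paths through both = C(8, 7)·C(14, 9)·C(5, 3) = 160160. Avoid both = 2220075 − 403104 − 746130 + 160160 = 1231001.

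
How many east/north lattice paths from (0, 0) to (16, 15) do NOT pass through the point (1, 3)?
Number of paths = 231004755

Total paths from (0, 0) to (16, 15): C(31, 16) = 300540195. Paths through (1, 3): (paths (0, 0) → (1, 3)) × (paths (1, 3) → (16, 15)) = C(4, 1) · C(27, 15) = 4 · 17383860 = 69535440. Avoidance count = 300540195 − 69535440 = 231004755.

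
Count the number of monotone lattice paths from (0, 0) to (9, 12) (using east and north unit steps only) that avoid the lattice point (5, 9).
Number of paths = 223860

Total paths from (0, 0) to (9, 12): C(21, 9) = 293930. Paths through (5, 9): (paths (0, 0) → (5, 9)) × (paths (5, 9) → (9, 12)) = C(14, 5) · C(7, 4) = 2002 · 35 = 70070. Avoidance count = 293930 − 70070 = 223860.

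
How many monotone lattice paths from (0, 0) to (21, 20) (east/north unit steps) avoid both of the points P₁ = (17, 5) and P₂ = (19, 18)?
Number of paths = 163007665656

Inclusion–exclusion. Total paths: C(41, 21) = 269128937220. Through P₁: C(22, 17)·C(19, 4) = 102070584. Through P₂: C(37, 19)·C(4, 2) = 106035791400. Since P₁ is strictly southwest of P₂, a monotone path through both must visit P₁ then P₂; paths through both = C(22, 17)·C(15, 2)·C(4, 2) = 16590420. Avoid both = 269128937220 − 102070584 − 106035791400 + 16590420 = 163007665656.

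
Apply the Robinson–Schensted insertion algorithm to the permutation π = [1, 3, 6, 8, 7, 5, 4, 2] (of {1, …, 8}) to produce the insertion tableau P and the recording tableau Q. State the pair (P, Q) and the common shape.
P = [1, 2, 4, 7] / [3] / [5] / [6] / [8];  Q = [1, 2, 3, 4] / [5] / [6] / [7] / [8];  common shape = (4, 1, 1, 1, 1)

Row-insert the values π_1, π_2, … into P one at a time, bumping the leftmost entry strictly greater than the inserted value down to the next row. The recording tableau Q records, in position (i, j), the step at which that cell was added to P.
  Insert 1 (step 1): P = [1];  Q = [1]
  Insert 3 (step 2): P = [1, 3];  Q = [1, 2]
  Insert 6 (step 3): P = [1, 3, 6];  Q = [1, 2, 3]
  Insert 8 (step 4): P = [1, 3, 6, 8];  Q = [1, 2, 3, 4]
  Insert 7 (step 5): P = [1, 3, 6, 7] / [8];  Q = [1, 2, 3, 4] / [5]
  Insert 5 (step 6): P = [1, 3, 5, 7] / [6] / [8];  Q = [1, 2, 3, 4] / [5] / [6]
  Insert 4 (step 7): P = [1, 3, 4, 7] / [5] / [6] / [8];  Q = [1, 2, 3, 4] / [5] / [6] / [7]
  Insert 2 (step 8): P = [1, 2, 4, 7] / [3] / [5] / [6] / [8];  Q = [1, 2, 3, 4] / [5] / [6] / [7] / [8]
Final shape: (4, 1, 1, 1, 1).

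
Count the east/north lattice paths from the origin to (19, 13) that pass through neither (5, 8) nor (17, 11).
Number of paths = 207076794

Inclusion–exclusion. Total paths: C(32, 19) = 347373600. Through P₁: C(13, 5)·C(19, 14) = 14965236. Through P₂: C(28, 17)·C(4, 2) = 128845080. Since P₁ is strictly southwest of P₂, a monotone path through both must visit P₁ then P₂; paths through both = C(13, 5)·C(15, 12)·C(4, 2) = 3513510. Avoid both = 347373600 − 14965236 − 128845080 + 3513510 = 207076794.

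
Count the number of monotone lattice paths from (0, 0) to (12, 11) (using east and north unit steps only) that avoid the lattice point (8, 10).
Number of paths = 1133288

Total paths from (0, 0) to (12, 11): C(23, 12) = 1352078. Paths through (8, 10): (paths (0, 0) → (8, 10)) × (paths (8, 10) → (12, 11)) = C(18, 8) · C(5, 4) = 43758 · 5 = 218790. Avoidance count = 1352078 − 218790 = 1133288.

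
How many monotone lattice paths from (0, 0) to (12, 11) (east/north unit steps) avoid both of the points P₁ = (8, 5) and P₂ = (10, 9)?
Number of paths = 643370

Inclusion–exclusion. Total paths: C(23, 12) = 1352078. Through P₁: C(13, 8)·C(10, 4) = 270270. Through P₂: C(19, 10)·C(4, 2) = 554268. Since P₁ is strictly southwest of P₂, a monotone path through both must visit P₁ then P₂; paths through both = C(13, 8)·C(6, 2)·C(4, 2) = 115830. Avoid both = 1352078 − 270270 − 554268 + 115830 = 643370.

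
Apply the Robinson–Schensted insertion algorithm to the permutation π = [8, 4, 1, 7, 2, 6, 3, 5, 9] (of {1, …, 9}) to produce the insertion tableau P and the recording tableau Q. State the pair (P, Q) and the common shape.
P = [1, 2, 3, 5, 9] / [4, 6] / [7] / [8];  Q = [1, 4, 6, 8, 9] / [2, 5] / [3] / [7];  common shape = (5, 2, 1, 1)

Row-insert the values π_1, π_2, … into P one at a time, bumping the leftmost entry strictly greater than the inserted value down to the next row. The recording tableau Q records, in position (i, j), the step at which that cell was added to P.
  Insert 8 (step 1): P = [8];  Q = [1]
  Insert 4 (step 2): P = [4] / [8];  Q = [1] / [2]
  Insert 1 (step 3): P = [1] / [4] / [8];  Q = [1] / [2] / [3]
  Insert 7 (step 4): P = [1, 7] / [4] / [8];  Q = [1, 4] / [2] / [3]
  Insert 2 (step 5): P = [1, 2] / [4, 7] / [8];  Q = [1, 4] / [2, 5] / [3]
  Insert 6 (step 6): P = [1, 2, 6] / [4, 7] / [8];  Q = [1, 4, 6] / [2, 5] / [3]
  Insert 3 (step 7): P = [1, 2, 3] / [4, 6] / [7] / [8];  Q = [1, 4, 6] / [2, 5] / [3] / [7]
  Insert 5 (step 8): P = [1, 2, 3, 5] / [4, 6] / [7] / [8];  Q = [1, 4, 6, 8] / [2, 5] / [3] / [7]
  Insert 9 (step 9): P = [1, 2, 3, 5, 9] / [4, 6] / [7] / [8];  Q = [1, 4, 6, 8, 9] / [2, 5] / [3] / [7]
Final shape: (5, 2, 1, 1).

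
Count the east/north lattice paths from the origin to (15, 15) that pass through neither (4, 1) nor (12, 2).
Number of paths = 132804760

Inclusion–exclusion. Total paths: C(30, 15) = 155117520. Through P₁: C(5, 4)·C(25, 11) = 22287000. Through P₂: C(14, 12)·C(16, 3) = 50960. Since P₁ is strictly southwest of P₂, a monotone path through both must visit P₁ then P₂; paths through both = C(5, 4)·C(9, 8)·C(16, 3) = 25200. Avoid both = 155117520 − 22287000 − 50960 + 25200 = 132804760.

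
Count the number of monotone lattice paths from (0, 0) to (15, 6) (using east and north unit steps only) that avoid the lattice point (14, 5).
Number of paths = 31008

Total paths from (0, 0) to (15, 6): C(21, 15) = 54264. Paths through (14, 5): (paths (0, 0) → (14, 5)) × (paths (14, 5) → (15, 6)) = C(19, 14) · C(2, 1) = 11628 · 2 = 23256. Avoidance count = 54264 − 23256 = 31008.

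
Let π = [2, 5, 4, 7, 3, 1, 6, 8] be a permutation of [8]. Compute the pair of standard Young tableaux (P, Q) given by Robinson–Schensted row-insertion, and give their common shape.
P = [1, 3, 6, 8] / [2, 7] / [4] / [5];  Q = [1, 2, 4, 8] / [3, 7] / [5] / [6];  common shape = (4, 2, 1, 1)

Row-insert the values π_1, π_2, … into P one at a time, bumping the leftmost entry strictly greater than the inserted value down to the next row. The recording tableau Q records, in position (i, j), the step at which that cell was added to P.
  Insert 2 (step 1): P = [2];  Q = [1]
  Insert 5 (step 2): P = [2, 5];  Q = [1, 2]
  Insert 4 (step 3): P = [2, 4] / [5];  Q = [1, 2] / [3]
  Insert 7 (step 4): P = [2, 4, 7] / [5];  Q = [1, 2, 4] / [3]
  Insert 3 (step 5): P = [2, 3, 7] / [4] / [5];  Q = [1, 2, 4] / [3] / [5]
  Insert 1 (step 6): P = [1, 3, 7] / [2] / [4] / [5];  Q = [1, 2, 4] / [3] / [5] / [6]
  Insert 6 (step 7): P = [1, 3, 6] / [2, 7] / [4] / [5];  Q = [1, 2, 4] / [3, 7] / [5] / [6]
  Insert 8 (step 8): P = [1, 3, 6, 8] / [2, 7] / [4] / [5];  Q = [1, 2, 4, 8] / [3, 7] / [5] / [6]
Final shape: (4, 2, 1, 1).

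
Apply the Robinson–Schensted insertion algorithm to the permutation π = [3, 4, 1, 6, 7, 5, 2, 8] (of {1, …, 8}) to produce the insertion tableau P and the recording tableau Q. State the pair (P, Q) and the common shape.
P = [1, 2, 5, 7, 8] / [3, 4] / [6];  Q = [1, 2, 4, 5, 8] / [3, 6] / [7];  common shape = (5, 2, 1)

Row-insert the values π_1, π_2, … into P one at a time, bumping the leftmost entry strictly greater than the inserted value down to the next row. The recording tableau Q records, in position (i, j), the step at which that cell was added to P.
  Insert 3 (step 1): P = [3];  Q = [1]
  Insert 4 (step 2): P = [3, 4];  Q = [1, 2]
  Insert 1 (step 3): P = [1, 4] / [3];  Q = [1, 2] / [3]
  Insert 6 (step 4): P = [1, 4, 6] / [3];  Q = [1, 2, 4] / [3]
  Insert 7 (step 5): P = [1, 4, 6, 7] / [3];  Q = [1, 2, 4, 5] / [3]
  Insert 5 (step 6): P = [1, 4, 5, 7] / [3, 6];  Q = [1, 2, 4, 5] / [3, 6]
  Insert 2 (step 7): P = [1, 2, 5, 7] / [3, 4] / [6];  Q = [1, 2, 4, 5] / [3, 6] / [7]
  Insert 8 (step 8): P = [1, 2, 5, 7, 8] / [3, 4] / [6];  Q = [1, 2, 4, 5, 8] / [3, 6] / [7]
Final shape: (5, 2, 1).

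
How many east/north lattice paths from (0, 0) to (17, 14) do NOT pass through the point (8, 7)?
Number of paths = 191566125

Total paths from (0, 0) to (17, 14): C(31, 17) = 265182525. Paths through (8, 7): (paths (0, 0) → (8, 7)) × (paths (8, 7) → (17, 14)) = C(15, 8) · C(16, 9) = 6435 · 11440 = 73616400. Avoidance count = 265182525 − 73616400 = 191566125.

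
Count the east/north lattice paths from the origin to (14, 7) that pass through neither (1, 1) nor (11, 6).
Number of paths = 36536

Inclusion–exclusion. Total paths: C(21, 14) = 116280. Through P₁: C(2, 1)·C(19, 13) = 54264. Through P₂: C(17, 11)·C(4, 3) = 49504. Since P₁ is strictly southwest of P₂, a monotone path through both must visit P₁ then P₂; paths through both = C(2, 1)·C(15, 10)·C(4, 3) = 24024. Avoid both = 116280 − 54264 − 49504 + 24024 = 36536.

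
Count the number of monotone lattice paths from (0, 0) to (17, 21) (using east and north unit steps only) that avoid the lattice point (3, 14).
Number of paths = 28702072980

Total paths from (0, 0) to (17, 21): C(38, 17) = 28781143380. Paths through (3, 14): (paths (0, 0) → (3, 14)) × (paths (3, 14) → (17, 21)) = C(17, 3) · C(21, 14) = 680 · 116280 = 79070400. Avoidance count = 28781143380 − 79070400 = 28702072980.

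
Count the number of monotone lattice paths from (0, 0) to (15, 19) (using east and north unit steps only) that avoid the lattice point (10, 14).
Number of paths = 1361731008

Total paths from (0, 0) to (15, 19): C(34, 15) = 1855967520. Paths through (10, 14): (paths (0, 0) → (10, 14)) × (paths (10, 14) → (15, 19)) = C(24, 10) · C(10, 5) = 1961256 · 252 = 494236512. Avoidance count = 1855967520 − 494236512 = 1361731008.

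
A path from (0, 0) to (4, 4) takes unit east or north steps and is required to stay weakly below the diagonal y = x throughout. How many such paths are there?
Number of paths = 14

By the reflection principle (André's argument), the number of monotone paths to (4, 4) with n ≤ m that never go above y = x is C(8, 4) − C(8, 5) = 70 − 56 = 14.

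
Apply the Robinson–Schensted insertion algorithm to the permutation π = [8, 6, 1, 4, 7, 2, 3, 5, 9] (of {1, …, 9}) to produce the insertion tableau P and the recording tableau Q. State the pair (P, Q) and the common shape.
P = [1, 2, 3, 5, 9] / [4, 7] / [6] / [8];  Q = [1, 4, 5, 8, 9] / [2, 7] / [3] / [6];  common shape = (5, 2, 1, 1)

Row-insert the values π_1, π_2, … into P one at a time, bumping the leftmost entry strictly greater than the inserted value down to the next row. The recording tableau Q records, in position (i, j), the step at which that cell was added to P.
  Insert 8 (step 1): P = [8];  Q = [1]
  Insert 6 (step 2): P = [6] / [8];  Q = [1] / [2]
  Insert 1 (step 3): P = [1] / [6] / [8];  Q = [1] / [2] / [3]
  Insert 4 (step 4): P = [1, 4] / [6] / [8];  Q = [1, 4] / [2] / [3]
  Insert 7 (step 5): P = [1, 4, 7] / [6] / [8];  Q = [1, 4, 5] / [2] / [3]
  Insert 2 (step 6): P = [1, 2, 7] / [4] / [6] / [8];  Q = [1, 4, 5] / [2] / [3] / [6]
  Insert 3 (step 7): P = [1, 2, 3] / [4, 7] / [6] / [8];  Q = [1, 4, 5] / [2, 7] / [3] / [6]
  Insert 5 (step 8): P = [1, 2, 3, 5] / [4, 7] / [6] / [8];  Q = [1, 4, 5, 8] / [2, 7] / [3] / [6]
  Insert 9 (step 9): P = [1, 2, 3, 5, 9] / [4, 7] / [6] / [8];  Q = [1, 4, 5, 8, 9] / [2, 7] / [3] / [6]
Final shape: (5, 2, 1, 1).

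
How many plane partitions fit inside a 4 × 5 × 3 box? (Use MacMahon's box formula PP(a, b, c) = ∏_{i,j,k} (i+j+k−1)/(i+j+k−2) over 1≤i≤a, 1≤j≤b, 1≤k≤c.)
PP(4, 5, 3) = 116424

Evaluate the triple product over i = 1..4, j = 1..5, k = 1..3. The factors are (2/1) · (3/2) · (4/3) · (3/2) · (4/3) · (5/4) · (4/3) · (5/4) · … (60 factors total). The numerators and denominators telescope so the product is an integer; carrying out the multiplication exactly gives PP(4, 5, 3) = 116424.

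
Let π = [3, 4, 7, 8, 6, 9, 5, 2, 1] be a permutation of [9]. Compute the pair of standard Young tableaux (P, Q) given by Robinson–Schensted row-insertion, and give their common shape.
P = [1, 4, 5, 8, 9] / [2] / [3] / [6] / [7];  Q = [1, 2, 3, 4, 6] / [5] / [7] / [8] / [9];  common shape = (5, 1, 1, 1, 1)

Row-insert the values π_1, π_2, … into P one at a time, bumping the leftmost entry strictly greater than the inserted value down to the next row. The recording tableau Q records, in position (i, j), the step at which that cell was added to P.
  Insert 3 (step 1): P = [3];  Q = [1]
  Insert 4 (step 2): P = [3, 4];  Q = [1, 2]
  Insert 7 (step 3): P = [3, 4, 7];  Q = [1, 2, 3]
  Insert 8 (step 4): P = [3, 4, 7, 8];  Q = [1, 2, 3, 4]
  Insert 6 (step 5): P = [3, 4, 6, 8] / [7];  Q = [1, 2, 3, 4] / [5]
  Insert 9 (step 6): P = [3, 4, 6, 8, 9] / [7];  Q = [1, 2, 3, 4, 6] / [5]
  Insert 5 (step 7): P = [3, 4, 5, 8, 9] / [6] / [7];  Q = [1, 2, 3, 4, 6] / [5] / [7]
  Insert 2 (step 8): P = [2, 4, 5, 8, 9] / [3] / [6] / [7];  Q = [1, 2, 3, 4, 6] / [5] / [7] / [8]
  Insert 1 (step 9): P = [1, 4, 5, 8, 9] / [2] / [3] / [6] / [7];  Q = [1, 2, 3, 4, 6] / [5] / [7] / [8] / [9]
Final shape: (5, 1, 1, 1, 1).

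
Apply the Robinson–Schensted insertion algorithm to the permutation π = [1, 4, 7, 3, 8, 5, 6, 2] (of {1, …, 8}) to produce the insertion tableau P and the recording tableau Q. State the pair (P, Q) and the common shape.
P = [1, 2, 5, 6] / [3, 7, 8] / [4];  Q = [1, 2, 3, 5] / [4, 6, 7] / [8];  common shape = (4, 3, 1)

Row-insert the values π_1, π_2, … into P one at a time, bumping the leftmost entry strictly greater than the inserted value down to the next row. The recording tableau Q records, in position (i, j), the step at which that cell was added to P.
  Insert 1 (step 1): P = [1];  Q = [1]
  Insert 4 (step 2): P = [1, 4];  Q = [1, 2]
  Insert 7 (step 3): P = [1, 4, 7];  Q = [1, 2, 3]
  Insert 3 (step 4): P = [1, 3, 7] / [4];  Q = [1, 2, 3] / [4]
  Insert 8 (step 5): P = [1, 3, 7, 8] / [4];  Q = [1, 2, 3, 5] / [4]
  Insert 5 (step 6): P = [1, 3, 5, 8] / [4, 7];  Q = [1, 2, 3, 5] / [4, 6]
  Insert 6 (step 7): P = [1, 3, 5, 6] / [4, 7, 8];  Q = [1, 2, 3, 5] / [4, 6, 7]
  Insert 2 (step 8): P = [1, 2, 5, 6] / [3, 7, 8] / [4];  Q = [1, 2, 3, 5] / [4, 6, 7] / [8]
Final shape: (4, 3, 1).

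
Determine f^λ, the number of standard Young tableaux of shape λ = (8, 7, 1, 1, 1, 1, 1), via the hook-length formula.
# SYT of shape (8, 7, 1, 1, 1, 1, 1) = 8314020

Hook-length formula: f^λ = n! / Π hook(c), product over all cells c of the Young diagram. For λ = (8, 7, 1, 1, 1, 1, 1), n = 20 boxes. Hook lengths by row (left-to-right, top-to-bottom): [14, 8, 7, 6, 5, 4, 3, 1]; [12, 6, 5, 4, 3, 2, 1]; [5]; [4]; [3]; [2]; [1]. Product of hooks = 292626432000. So f^λ = 20! / 292626432000 = 2432902008176640000 / 292626432000 = 8314020.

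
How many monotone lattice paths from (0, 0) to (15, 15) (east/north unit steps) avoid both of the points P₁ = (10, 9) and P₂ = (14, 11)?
Number of paths = 97080234

Inclusion–exclusion. Total paths: C(30, 15) = 155117520. Through P₁: C(19, 10)·C(11, 5) = 42678636. Through P₂: C(25, 14)·C(5, 1) = 22287000. Since P₁ is strictly southwest of P₂, a monotone path through both must visit P₁ then P₂; paths through both = C(19, 10)·C(6, 4)·C(5, 1) = 6928350. Avoid both = 155117520 − 42678636 − 22287000 + 6928350 = 97080234.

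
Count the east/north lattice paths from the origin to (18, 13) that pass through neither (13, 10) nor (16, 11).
Number of paths = 91415593

Inclusion–exclusion. Total paths: C(31, 18) = 206253075. Through P₁: C(23, 13)·C(8, 5) = 64067696. Through P₂: C(27, 16)·C(4, 2) = 78227370. Since P₁ is strictly southwest of P₂, a monotone path through both must visit P₁ then P₂; paths through both = C(23, 13)·C(4, 3)·C(4, 2) = 27457584. Avoid both = 206253075 − 64067696 − 78227370 + 27457584 = 91415593.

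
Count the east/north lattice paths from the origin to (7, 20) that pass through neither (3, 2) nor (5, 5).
Number of paths = 794208

Inclusion–exclusion. Total paths: C(27, 7) = 888030. Through P₁: C(5, 3)·C(22, 4) = 73150. Through P₂: C(10, 5)·C(17, 2) = 34272. Since P₁ is strictly southwest of P₂, a monotone path through both must visit P₁ then P₂; paths through both = C(5, 3)·C(5, 2)·C(17, 2) = 13600. Avoid both = 888030 − 73150 − 34272 + 13600 = 794208.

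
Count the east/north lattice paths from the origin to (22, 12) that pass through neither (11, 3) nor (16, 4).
Number of paths = 479225617

Inclusion–exclusion. Total paths: C(34, 22) = 548354040. Through P₁: C(14, 11)·C(20, 11) = 61137440. Through P₂: C(20, 16)·C(14, 6) = 14549535. Since P₁ is strictly southwest of P₂, a monotone path through both must visit P₁ then P₂; paths through both = C(14, 11)·C(6, 5)·C(14, 6) = 6558552. Avoid both = 548354040 − 61137440 − 14549535 + 6558552 = 479225617.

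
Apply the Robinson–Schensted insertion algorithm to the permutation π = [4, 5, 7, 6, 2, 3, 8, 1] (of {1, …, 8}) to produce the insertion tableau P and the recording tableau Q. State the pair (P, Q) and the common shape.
P = [1, 3, 6, 8] / [2, 5] / [4] / [7];  Q = [1, 2, 3, 7] / [4, 6] / [5] / [8];  common shape = (4, 2, 1, 1)

Row-insert the values π_1, π_2, … into P one at a time, bumping the leftmost entry strictly greater than the inserted value down to the next row. The recording tableau Q records, in position (i, j), the step at which that cell was added to P.
  Insert 4 (step 1): P = [4];  Q = [1]
  Insert 5 (step 2): P = [4, 5];  Q = [1, 2]
  Insert 7 (step 3): P = [4, 5, 7];  Q = [1, 2, 3]
  Insert 6 (step 4): P = [4, 5, 6] / [7];  Q = [1, 2, 3] / [4]
  Insert 2 (step 5): P = [2, 5, 6] / [4] / [7];  Q = [1, 2, 3] / [4] / [5]
  Insert 3 (step 6): P = [2, 3, 6] / [4, 5] / [7];  Q = [1, 2, 3] / [4, 6] / [5]
  Insert 8 (step 7): P = [2, 3, 6, 8] / [4, 5] / [7];  Q = [1, 2, 3, 7] / [4, 6] / [5]
  Insert 1 (step 8): P = [1, 3, 6, 8] / [2, 5] / [4] / [7];  Q = [1, 2, 3, 7] / [4, 6] / [5] / [8]
Final shape: (4, 2, 1, 1).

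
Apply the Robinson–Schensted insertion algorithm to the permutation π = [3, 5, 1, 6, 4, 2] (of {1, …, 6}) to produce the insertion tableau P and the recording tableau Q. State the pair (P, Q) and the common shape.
P = [1, 2, 6] / [3, 4] / [5];  Q = [1, 2, 4] / [3, 5] / [6];  common shape = (3, 2, 1)

Row-insert the values π_1, π_2, … into P one at a time, bumping the leftmost entry strictly greater than the inserted value down to the next row. The recording tableau Q records, in position (i, j), the step at which that cell was added to P.
  Insert 3 (step 1): P = [3];  Q = [1]
  Insert 5 (step 2): P = [3, 5];  Q = [1, 2]
  Insert 1 (step 3): P = [1, 5] / [3];  Q = [1, 2] / [3]
  Insert 6 (step 4): P = [1, 5, 6] / [3];  Q = [1, 2, 4] / [3]
  Insert 4 (step 5): P = [1, 4, 6] / [3, 5];  Q = [1, 2, 4] / [3, 5]
  Insert 2 (step 6): P = [1, 2, 6] / [3, 4] / [5];  Q = [1, 2, 4] / [3, 5] / [6]
Final shape: (3, 2, 1).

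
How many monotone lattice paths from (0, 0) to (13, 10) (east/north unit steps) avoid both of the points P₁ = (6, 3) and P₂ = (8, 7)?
Number of paths = 565978

Inclusion–exclusion. Total paths: C(23, 13) = 1144066. Through P₁: C(9, 6)·C(14, 7) = 288288. Through P₂: C(15, 8)·C(8, 5) = 360360. Since P₁ is strictly southwest of P₂, a monotone path through both must visit P₁ then P₂; paths through both = C(9, 6)·C(6, 2)·C(8, 5) = 70560. Avoid both = 1144066 − 288288 − 360360 + 70560 = 565978.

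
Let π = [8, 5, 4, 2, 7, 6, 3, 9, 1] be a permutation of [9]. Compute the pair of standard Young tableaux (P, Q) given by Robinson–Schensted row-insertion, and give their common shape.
P = [1, 3, 9] / [2, 6] / [4, 7] / [5] / [8];  Q = [1, 5, 8] / [2, 6] / [3, 7] / [4] / [9];  common shape = (3, 2, 2, 1, 1)

Row-insert the values π_1, π_2, … into P one at a time, bumping the leftmost entry strictly greater than the inserted value down to the next row. The recording tableau Q records, in position (i, j), the step at which that cell was added to P.
  Insert 8 (step 1): P = [8];  Q = [1]
  Insert 5 (step 2): P = [5] / [8];  Q = [1] / [2]
  Insert 4 (step 3): P = [4] / [5] / [8];  Q = [1] / [2] / [3]
  Insert 2 (step 4): P = [2] / [4] / [5] / [8];  Q = [1] / [2] / [3] / [4]
  Insert 7 (step 5): P = [2, 7] / [4] / [5] / [8];  Q = [1, 5] / [2] / [3] / [4]
  Insert 6 (step 6): P = [2, 6] / [4, 7] / [5] / [8];  Q = [1, 5] / [2, 6] / [3] / [4]
  Insert 3 (step 7): P = [2, 3] / [4, 6] / [5, 7] / [8];  Q = [1, 5] / [2, 6] / [3, 7] / [4]
  Insert 9 (step 8): P = [2, 3, 9] / [4, 6] / [5, 7] / [8];  Q = [1, 5, 8] / [2, 6] / [3, 7] / [4]
  Insert 1 (step 9): P = [1, 3, 9] / [2, 6] / [4, 7] / [5] / [8];  Q = [1, 5, 8] / [2, 6] / [3, 7] / [4] / [9]
Final shape: (3, 2, 2, 1, 1).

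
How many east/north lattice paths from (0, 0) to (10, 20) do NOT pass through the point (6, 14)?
Number of paths = 21905415

Total paths from (0, 0) to (10, 20): C(30, 10) = 30045015. Paths through (6, 14): (paths (0, 0) → (6, 14)) × (paths (6, 14) → (10, 20)) = C(20, 6) · C(10, 4) = 38760 · 210 = 8139600. Avoidance count = 30045015 − 8139600 = 21905415.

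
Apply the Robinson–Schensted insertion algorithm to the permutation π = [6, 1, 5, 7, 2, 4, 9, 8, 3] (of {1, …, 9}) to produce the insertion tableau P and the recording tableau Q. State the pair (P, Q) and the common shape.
P = [1, 2, 3, 8] / [4, 7, 9] / [5] / [6];  Q = [1, 3, 4, 7] / [2, 6, 8] / [5] / [9];  common shape = (4, 3, 1, 1)

Row-insert the values π_1, π_2, … into P one at a time, bumping the leftmost entry strictly greater than the inserted value down to the next row. The recording tableau Q records, in position (i, j), the step at which that cell was added to P.
  Insert 6 (step 1): P = [6];  Q = [1]
  Insert 1 (step 2): P = [1] / [6];  Q = [1] / [2]
  Insert 5 (step 3): P = [1, 5] / [6];  Q = [1, 3] / [2]
  Insert 7 (step 4): P = [1, 5, 7] / [6];  Q = [1, 3, 4] / [2]
  Insert 2 (step 5): P = [1, 2, 7] / [5] / [6];  Q = [1, 3, 4] / [2] / [5]
  Insert 4 (step 6): P = [1, 2, 4] / [5, 7] / [6];  Q = [1, 3, 4] / [2, 6] / [5]
  Insert 9 (step 7): P = [1, 2, 4, 9] / [5, 7] / [6];  Q = [1, 3, 4, 7] / [2, 6] / [5]
  Insert 8 (step 8): P = [1, 2, 4, 8] / [5, 7, 9] / [6];  Q = [1, 3, 4, 7] / [2, 6, 8] / [5]
  Insert 3 (step 9): P = [1, 2, 3, 8] / [4, 7, 9] / [5] / [6];  Q = [1, 3, 4, 7] / [2, 6, 8] / [5] / [9]
Final shape: (4, 3, 1, 1).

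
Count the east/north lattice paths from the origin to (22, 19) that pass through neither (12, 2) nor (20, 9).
Number of paths = 243272626545

Inclusion–exclusion. Total paths: C(41, 22) = 244662670200. Through P₁: C(14, 12)·C(27, 10) = 767701935. Through P₂: C(29, 20)·C(12, 2) = 660990330. Since P₁ is strictly southwest of P₂, a monotone path through both must visit P₁ then P₂; paths through both = C(14, 12)·C(15, 8)·C(12, 2) = 38648610. Avoid both = 244662670200 − 767701935 − 660990330 + 38648610 = 243272626545.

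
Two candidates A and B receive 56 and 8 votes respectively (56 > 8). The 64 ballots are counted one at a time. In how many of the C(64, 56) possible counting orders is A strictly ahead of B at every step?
Strict-lead orderings = 3319624026

Total orderings of the 64 votes with 56 for A: C(64, 56) = 4426165368. By the Bertrand ballot formula (Cycle Lemma / reflection principle), the number of orderings in which A is strictly ahead of B throughout is (p − q)/(p + q) · C(p + q, p) = (56 − 8)/(56 + 8) · 4426165368 = 3319624026.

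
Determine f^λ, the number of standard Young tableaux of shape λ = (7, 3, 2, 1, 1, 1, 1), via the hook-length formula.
# SYT of shape (7, 3, 2, 1, 1, 1, 1) = 404250

Hook-length formula: f^λ = n! / Π hook(c), product over all cells c of the Young diagram. For λ = (7, 3, 2, 1, 1, 1, 1), n = 16 boxes. Hook lengths by row (left-to-right, top-to-bottom): [13, 8, 6, 4, 3, 2, 1]; [8, 3, 1]; [6, 1]; [4]; [3]; [2]; [1]. Product of hooks = 51757056. So f^λ = 16! / 51757056 = 20922789888000 / 51757056 = 404250.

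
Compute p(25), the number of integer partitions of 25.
p(25) = 1958

Compute p(n) via the recurrence p(n, m) = p(n, m−1) + p(n−m, m), where p(n, m) counts partitions of n with all parts ≤ m and p(n) = p(n, n). The base cases are p(0, m) = 1 and p(n, 0) = 0 for n > 0. Filling the table yields p(25) = 1958. (Euler's pentagonal recurrence is an alternative.)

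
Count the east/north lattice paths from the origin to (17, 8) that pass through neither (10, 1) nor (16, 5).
Number of paths = 971667

Inclusion–exclusion. Total paths: C(25, 17) = 1081575. Through P₁: C(11, 10)·C(14, 7) = 37752. Through P₂: C(21, 16)·C(4, 1) = 81396. Since P₁ is strictly southwest of P₂, a monotone path through both must visit P₁ then P₂; paths through both = C(11, 10)·C(10, 6)·C(4, 1) = 9240. Avoid both = 1081575 − 37752 − 81396 + 9240 = 971667.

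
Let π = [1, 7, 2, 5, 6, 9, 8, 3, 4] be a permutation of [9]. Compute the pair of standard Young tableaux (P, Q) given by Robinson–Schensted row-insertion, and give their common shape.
P = [1, 2, 3, 4, 8] / [5, 6] / [7, 9];  Q = [1, 2, 4, 5, 6] / [3, 7] / [8, 9];  common shape = (5, 2, 2)

Row-insert the values π_1, π_2, … into P one at a time, bumping the leftmost entry strictly greater than the inserted value down to the next row. The recording tableau Q records, in position (i, j), the step at which that cell was added to P.
  Insert 1 (step 1): P = [1];  Q = [1]
  Insert 7 (step 2): P = [1, 7];  Q = [1, 2]
  Insert 2 (step 3): P = [1, 2] / [7];  Q = [1, 2] / [3]
  Insert 5 (step 4): P = [1, 2, 5] / [7];  Q = [1, 2, 4] / [3]
  Insert 6 (step 5): P = [1, 2, 5, 6] / [7];  Q = [1, 2, 4, 5] / [3]
  Insert 9 (step 6): P = [1, 2, 5, 6, 9] / [7];  Q = [1, 2, 4, 5, 6] / [3]
  Insert 8 (step 7): P = [1, 2, 5, 6, 8] / [7, 9];  Q = [1, 2, 4, 5, 6] / [3, 7]
  Insert 3 (step 8): P = [1, 2, 3, 6, 8] / [5, 9] / [7];  Q = [1, 2, 4, 5, 6] / [3, 7] / [8]
  Insert 4 (step 9): P = [1, 2, 3, 4, 8] / [5, 6] / [7, 9];  Q = [1, 2, 4, 5, 6] / [3, 7] / [8, 9]
Final shape: (5, 2, 2).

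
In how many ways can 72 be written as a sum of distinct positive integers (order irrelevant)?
q(72) = 36352

A partition into distinct parts is a strictly decreasing sequence summing to n. The recurrence d(n, m) = d(n, m−1) + d(n−m, m−1) (use part m at most once) with q(n) = d(n, n) gives q(72) = 36352. (Euler's theorem: # distinct-part partitions = # odd-part partitions.)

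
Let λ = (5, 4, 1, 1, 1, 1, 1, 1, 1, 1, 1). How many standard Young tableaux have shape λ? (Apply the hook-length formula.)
# SYT of shape (5, 4, 1, 1, 1, 1, 1, 1, 1, 1, 1) = 251328

Hook-length formula: f^λ = n! / Π hook(c), product over all cells c of the Young diagram. For λ = (5, 4, 1, 1, 1, 1, 1, 1, 1, 1, 1), n = 18 boxes. Hook lengths by row (left-to-right, top-to-bottom): [15, 5, 4, 3, 1]; [13, 3, 2, 1]; [9]; [8]; [7]; [6]; [5]; [4]; [3]; [2]; [1]. Product of hooks = 25474176000. So f^λ = 18! / 25474176000 = 6402373705728000 / 25474176000 = 251328.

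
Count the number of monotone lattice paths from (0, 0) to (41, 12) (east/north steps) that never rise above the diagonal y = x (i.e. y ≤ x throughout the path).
Number of paths = 190559382650

By the reflection principle (André's argument), the number of monotone paths to (41, 12) with n ≤ m that never go above y = x is C(53, 41) − C(53, 42) = 266783135710 − 76223753060 = 190559382650.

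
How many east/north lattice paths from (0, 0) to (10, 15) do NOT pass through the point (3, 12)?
Number of paths = 3214160

Total paths from (0, 0) to (10, 15): C(25, 10) = 3268760. Paths through (3, 12): (paths (0, 0) → (3, 12)) × (paths (3, 12) → (10, 15)) = C(15, 3) · C(10, 7) = 455 · 120 = 54600. Avoidance count = 3268760 − 54600 = 3214160.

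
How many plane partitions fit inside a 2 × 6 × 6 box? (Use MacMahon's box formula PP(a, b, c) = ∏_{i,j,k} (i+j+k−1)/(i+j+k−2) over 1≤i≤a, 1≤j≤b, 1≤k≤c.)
PP(2, 6, 6) = 226512

Evaluate the triple product over i = 1..2, j = 1..6, k = 1..6. The factors are (2/1) · (3/2) · (4/3) · (5/4) · (6/5) · (7/6) · (3/2) · (4/3) · … (72 factors total). The numerators and denominators telescope so the product is an integer; carrying out the multiplication exactly gives PP(2, 6, 6) = 226512.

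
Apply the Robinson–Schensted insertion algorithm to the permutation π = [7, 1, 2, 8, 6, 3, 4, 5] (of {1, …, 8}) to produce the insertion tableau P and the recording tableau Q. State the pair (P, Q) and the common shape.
P = [1, 2, 3, 4, 5] / [6, 8] / [7];  Q = [1, 3, 4, 7, 8] / [2, 5] / [6];  common shape = (5, 2, 1)

Row-insert the values π_1, π_2, … into P one at a time, bumping the leftmost entry strictly greater than the inserted value down to the next row. The recording tableau Q records, in position (i, j), the step at which that cell was added to P.
  Insert 7 (step 1): P = [7];  Q = [1]
  Insert 1 (step 2): P = [1] / [7];  Q = [1] / [2]
  Insert 2 (step 3): P = [1, 2] / [7];  Q = [1, 3] / [2]
  Insert 8 (step 4): P = [1, 2, 8] / [7];  Q = [1, 3, 4] / [2]
  Insert 6 (step 5): P = [1, 2, 6] / [7, 8];  Q = [1, 3, 4] / [2, 5]
  Insert 3 (step 6): P = [1, 2, 3] / [6, 8] / [7];  Q = [1, 3, 4] / [2, 5] / [6]
  Insert 4 (step 7): P = [1, 2, 3, 4] / [6, 8] / [7];  Q = [1, 3, 4, 7] / [2, 5] / [6]
  Insert 5 (step 8): P = [1, 2, 3, 4, 5] / [6, 8] / [7];  Q = [1, 3, 4, 7, 8] / [2, 5] / [6]
Final shape: (5, 2, 1).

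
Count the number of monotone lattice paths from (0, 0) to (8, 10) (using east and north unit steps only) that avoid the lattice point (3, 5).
Number of paths = 29646

Total paths from (0, 0) to (8, 10): C(18, 8) = 43758. Paths through (3, 5): (paths (0, 0) → (3, 5)) × (paths (3, 5) → (8, 10)) = C(8, 3) · C(10, 5) = 56 · 252 = 14112. Avoidance count = 43758 − 14112 = 29646.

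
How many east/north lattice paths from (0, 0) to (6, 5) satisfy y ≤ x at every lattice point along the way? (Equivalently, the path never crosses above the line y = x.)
Number of paths = 132

By the reflection principle (André's argument), the number of monotone paths to (6, 5) with n ≤ m that never go above y = x is C(11, 6) − C(11, 7) = 462 − 330 = 132.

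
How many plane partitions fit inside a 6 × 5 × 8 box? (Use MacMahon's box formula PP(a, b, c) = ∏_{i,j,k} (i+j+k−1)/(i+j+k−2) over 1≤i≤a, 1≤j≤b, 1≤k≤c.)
PP(6, 5, 8) = 7997986868872

Evaluate the triple product over i = 1..6, j = 1..5, k = 1..8. The factors are (2/1) · (3/2) · (4/3) · (5/4) · (6/5) · (7/6) · (8/7) · (9/8) · … (240 factors total). The numerators and denominators telescope so the product is an integer; carrying out the multiplication exactly gives PP(6, 5, 8) = 7997986868872.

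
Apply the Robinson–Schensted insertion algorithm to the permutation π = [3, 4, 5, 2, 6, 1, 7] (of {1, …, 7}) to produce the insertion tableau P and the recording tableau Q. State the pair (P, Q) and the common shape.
P = [1, 4, 5, 6, 7] / [2] / [3];  Q = [1, 2, 3, 5, 7] / [4] / [6];  common shape = (5, 1, 1)

Row-insert the values π_1, π_2, … into P one at a time, bumping the leftmost entry strictly greater than the inserted value down to the next row. The recording tableau Q records, in position (i, j), the step at which that cell was added to P.
  Insert 3 (step 1): P = [3];  Q = [1]
  Insert 4 (step 2): P = [3, 4];  Q = [1, 2]
  Insert 5 (step 3): P = [3, 4, 5];  Q = [1, 2, 3]
  Insert 2 (step 4): P = [2, 4, 5] / [3];  Q = [1, 2, 3] / [4]
  Insert 6 (step 5): P = [2, 4, 5, 6] / [3];  Q = [1, 2, 3, 5] / [4]
  Insert 1 (step 6): P = [1, 4, 5, 6] / [2] / [3];  Q = [1, 2, 3, 5] / [4] / [6]
  Insert 7 (step 7): P = [1, 4, 5, 6, 7] / [2] / [3];  Q = [1, 2, 3, 5, 7] / [4] / [6]
Final shape: (5, 1, 1).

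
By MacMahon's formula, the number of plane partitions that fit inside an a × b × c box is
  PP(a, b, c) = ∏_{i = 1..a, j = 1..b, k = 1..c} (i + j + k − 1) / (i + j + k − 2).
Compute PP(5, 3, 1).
PP(5, 3, 1) = 56

Evaluate the triple product over i = 1..5, j = 1..3, k = 1..1. The factors are (2/1) · (3/2) · (4/3) · (3/2) · (4/3) · (5/4) · (4/3) · (5/4) · … (15 factors total). The numerators and denominators telescope so the product is an integer; carrying out the multiplication exactly gives PP(5, 3, 1) = 56.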